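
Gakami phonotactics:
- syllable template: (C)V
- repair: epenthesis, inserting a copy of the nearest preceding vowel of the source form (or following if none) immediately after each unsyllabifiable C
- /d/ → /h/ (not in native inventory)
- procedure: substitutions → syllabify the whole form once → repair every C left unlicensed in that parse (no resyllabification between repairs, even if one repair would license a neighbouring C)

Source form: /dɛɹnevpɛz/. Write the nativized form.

hɛɹɛnevepɛzɛ

Substitution: /d/ → /h/, giving /hɛɹnevpɛz/.
Under (C)V, the unsyllabifiable consonants are /ɹ/, /v/, /z/ (no codas are permitted; onsets are limited to one consonant).
Inserting the epenthetic vowel yields /ɹ/ → /ɹɛ/, /v/ → /ve/, /z/ → /zɛ/.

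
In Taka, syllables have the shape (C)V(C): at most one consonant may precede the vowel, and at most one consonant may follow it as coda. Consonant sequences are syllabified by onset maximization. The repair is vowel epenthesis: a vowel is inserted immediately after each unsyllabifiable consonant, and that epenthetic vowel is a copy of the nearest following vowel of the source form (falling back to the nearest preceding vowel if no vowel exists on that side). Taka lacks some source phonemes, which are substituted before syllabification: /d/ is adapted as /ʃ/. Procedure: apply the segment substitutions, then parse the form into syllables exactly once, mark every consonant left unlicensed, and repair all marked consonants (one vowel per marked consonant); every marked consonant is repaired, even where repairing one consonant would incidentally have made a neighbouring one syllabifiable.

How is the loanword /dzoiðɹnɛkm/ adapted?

Substitution: /d/ → /ʃ/, giving /ʃzoiðɹnɛkm/.
The consonants /ʃ/, /ɹ/, /m/ cannot be parsed into a legal (C)V(C) syllable (at most one coda consonant is licensed; onsets are limited to one consonant).
Each unlicensed consonant becomes the onset of a new syllable: /ʃ/ → /ʃo/, /ɹ/ → /ɹɛ/, /m/ → /mɛ/.

ʃozoiðɹɛnɛkmɛ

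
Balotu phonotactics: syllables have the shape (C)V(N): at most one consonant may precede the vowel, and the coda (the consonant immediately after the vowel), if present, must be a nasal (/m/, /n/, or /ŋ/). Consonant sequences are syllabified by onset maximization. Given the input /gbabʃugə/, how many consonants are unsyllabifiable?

2

The consonants /g/, /b/ cannot be parsed into a legal (C)V(N) syllable (only a nasal (/m/, /n/, or /ŋ/) is licensed in coda position; onsets are limited to one consonant).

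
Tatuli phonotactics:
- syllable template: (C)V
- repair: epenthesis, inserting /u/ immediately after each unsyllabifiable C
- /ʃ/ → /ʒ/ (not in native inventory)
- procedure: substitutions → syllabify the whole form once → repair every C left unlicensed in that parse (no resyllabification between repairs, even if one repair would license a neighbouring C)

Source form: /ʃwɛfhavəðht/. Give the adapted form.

Substitution: /ʃ/ → /ʒ/, giving /ʒwɛfhavəðht/.
Under (C)V, the unsyllabifiable consonants are /ʒ/, /f/, /ð/, /h/, /t/ (no codas are permitted; onsets are limited to one consonant).
Epenthesis after each stranded consonant: /ʒ/ → /ʒu/, /f/ → /fu/, /ð/ → /ðu/, /h/ → /hu/, /t/ → /tu/.

ʒuwɛfuhavəðuhutu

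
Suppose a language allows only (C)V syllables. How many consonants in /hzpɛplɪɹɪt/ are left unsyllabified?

Under (C)V, the unsyllabifiable consonants are /h/, /z/, /p/, /t/ (no codas are permitted; onsets are limited to one consonant).

4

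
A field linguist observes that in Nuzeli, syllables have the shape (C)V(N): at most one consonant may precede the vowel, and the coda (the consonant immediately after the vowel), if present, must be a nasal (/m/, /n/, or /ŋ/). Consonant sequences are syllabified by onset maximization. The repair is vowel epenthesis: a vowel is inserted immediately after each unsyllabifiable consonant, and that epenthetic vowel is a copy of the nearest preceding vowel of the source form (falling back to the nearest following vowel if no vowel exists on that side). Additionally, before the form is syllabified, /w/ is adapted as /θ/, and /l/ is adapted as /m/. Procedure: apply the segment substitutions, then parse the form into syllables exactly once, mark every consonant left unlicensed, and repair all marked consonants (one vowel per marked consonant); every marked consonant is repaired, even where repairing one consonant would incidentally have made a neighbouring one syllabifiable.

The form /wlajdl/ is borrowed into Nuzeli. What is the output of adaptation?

θamajadama

Substitution: /w/ → /θ/, /l/ → /m/, giving /θmajdm/.
The consonants /θ/, /j/, /d/, /m/ cannot be parsed into a legal (C)V(N) syllable (only a nasal (/m/, /n/, or /ŋ/) is licensed in coda position; onsets are limited to one consonant).
Inserting the epenthetic vowel yields /θ/ → /θa/, /j/ → /ja/, /d/ → /da/, /m/ → /ma/.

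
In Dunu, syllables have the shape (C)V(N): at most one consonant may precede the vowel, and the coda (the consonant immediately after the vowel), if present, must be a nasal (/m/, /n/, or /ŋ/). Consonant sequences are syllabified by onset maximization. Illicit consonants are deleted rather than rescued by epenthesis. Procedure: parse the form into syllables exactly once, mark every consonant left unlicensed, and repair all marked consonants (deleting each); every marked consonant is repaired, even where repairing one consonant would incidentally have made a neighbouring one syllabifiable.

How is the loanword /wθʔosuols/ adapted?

ʔosuo

Syllabifying with onset maximization leaves /w/, /θ/, /l/, /s/ stranded (only a nasal (/m/, /n/, or /ŋ/) is licensed in coda position; onsets are limited to one consonant).
Deleting the stranded consonants removes /w/, /θ/, /l/, /s/.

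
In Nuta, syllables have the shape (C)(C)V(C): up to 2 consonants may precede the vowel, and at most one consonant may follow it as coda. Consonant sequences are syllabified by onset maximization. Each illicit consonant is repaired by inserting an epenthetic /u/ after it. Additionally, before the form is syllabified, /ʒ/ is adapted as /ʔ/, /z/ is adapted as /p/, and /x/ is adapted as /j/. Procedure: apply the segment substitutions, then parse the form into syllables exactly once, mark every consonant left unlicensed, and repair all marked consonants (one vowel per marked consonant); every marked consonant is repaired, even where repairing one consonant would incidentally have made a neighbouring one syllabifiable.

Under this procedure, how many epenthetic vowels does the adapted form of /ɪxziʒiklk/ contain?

After substitution the input is /ɪjpiʔiklk/.
The unsyllabifiable consonants are /l/, /k/; each receives one epenthetic vowel.

2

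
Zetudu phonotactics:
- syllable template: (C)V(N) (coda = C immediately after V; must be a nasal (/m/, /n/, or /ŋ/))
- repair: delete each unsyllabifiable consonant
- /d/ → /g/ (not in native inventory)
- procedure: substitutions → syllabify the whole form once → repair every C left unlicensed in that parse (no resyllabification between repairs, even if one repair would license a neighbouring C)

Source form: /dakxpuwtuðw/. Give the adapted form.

gaputu

Substitution: /d/ → /g/, giving /gakxpuwtuðw/.
The consonants /k/, /x/, /w/, /ð/, /w/ cannot be parsed into a legal (C)V(N) syllable (only a nasal (/m/, /n/, or /ŋ/) is licensed in coda position; onsets are limited to one consonant).
Each unlicensed consonant is deleted: /k/, /x/, /w/, /ð/, /w/.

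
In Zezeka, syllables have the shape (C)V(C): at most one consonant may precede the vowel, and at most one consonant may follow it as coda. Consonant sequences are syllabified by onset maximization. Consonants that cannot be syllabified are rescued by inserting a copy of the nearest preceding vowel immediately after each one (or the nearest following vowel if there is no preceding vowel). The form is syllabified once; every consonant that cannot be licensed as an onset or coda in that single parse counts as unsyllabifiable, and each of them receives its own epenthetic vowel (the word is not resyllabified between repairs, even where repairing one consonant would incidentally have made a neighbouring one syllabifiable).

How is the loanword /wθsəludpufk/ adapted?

Syllabifying with onset maximization leaves /w/, /θ/, /k/ stranded (at most one coda consonant is licensed; onsets are limited to one consonant).
Inserting the epenthetic vowel yields /w/ → /wə/, /θ/ → /θə/, /k/ → /ku/.

wəθəsəludpufku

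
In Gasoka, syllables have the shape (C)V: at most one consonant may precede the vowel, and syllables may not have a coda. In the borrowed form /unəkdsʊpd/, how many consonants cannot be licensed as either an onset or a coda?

The consonants /k/, /d/, /p/, /d/ cannot be parsed into a legal (C)V syllable (no codas are permitted; onsets are limited to one consonant).

4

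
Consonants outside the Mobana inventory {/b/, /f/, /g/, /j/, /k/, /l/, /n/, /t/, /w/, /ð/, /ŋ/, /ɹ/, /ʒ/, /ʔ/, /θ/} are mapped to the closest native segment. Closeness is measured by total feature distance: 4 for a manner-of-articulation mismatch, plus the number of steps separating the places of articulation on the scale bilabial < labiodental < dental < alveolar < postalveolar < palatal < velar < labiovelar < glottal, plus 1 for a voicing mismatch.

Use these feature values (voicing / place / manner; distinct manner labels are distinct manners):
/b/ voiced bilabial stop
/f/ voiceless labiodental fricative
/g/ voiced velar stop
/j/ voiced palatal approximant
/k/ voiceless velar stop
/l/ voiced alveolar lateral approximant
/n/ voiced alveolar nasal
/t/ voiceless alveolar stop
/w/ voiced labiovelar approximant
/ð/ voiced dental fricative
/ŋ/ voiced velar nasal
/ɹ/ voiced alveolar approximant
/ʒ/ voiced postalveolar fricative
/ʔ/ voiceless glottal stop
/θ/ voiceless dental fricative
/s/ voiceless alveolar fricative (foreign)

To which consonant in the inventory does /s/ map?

θ

/θ/ is closest: same manner (fricative), place distance 1 (alveolar→dental), same voicing; total 1. Next closest is /f/ at distance 2.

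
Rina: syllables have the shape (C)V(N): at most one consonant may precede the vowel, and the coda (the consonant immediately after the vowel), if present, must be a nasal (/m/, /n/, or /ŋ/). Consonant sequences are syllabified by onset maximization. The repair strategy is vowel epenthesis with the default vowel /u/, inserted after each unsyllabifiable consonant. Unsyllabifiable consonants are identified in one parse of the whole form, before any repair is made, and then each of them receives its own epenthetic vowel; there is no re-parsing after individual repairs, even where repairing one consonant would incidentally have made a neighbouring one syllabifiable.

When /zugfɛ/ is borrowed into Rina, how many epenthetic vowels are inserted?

1

The unsyllabifiable consonants are /g/; each receives one epenthetic vowel.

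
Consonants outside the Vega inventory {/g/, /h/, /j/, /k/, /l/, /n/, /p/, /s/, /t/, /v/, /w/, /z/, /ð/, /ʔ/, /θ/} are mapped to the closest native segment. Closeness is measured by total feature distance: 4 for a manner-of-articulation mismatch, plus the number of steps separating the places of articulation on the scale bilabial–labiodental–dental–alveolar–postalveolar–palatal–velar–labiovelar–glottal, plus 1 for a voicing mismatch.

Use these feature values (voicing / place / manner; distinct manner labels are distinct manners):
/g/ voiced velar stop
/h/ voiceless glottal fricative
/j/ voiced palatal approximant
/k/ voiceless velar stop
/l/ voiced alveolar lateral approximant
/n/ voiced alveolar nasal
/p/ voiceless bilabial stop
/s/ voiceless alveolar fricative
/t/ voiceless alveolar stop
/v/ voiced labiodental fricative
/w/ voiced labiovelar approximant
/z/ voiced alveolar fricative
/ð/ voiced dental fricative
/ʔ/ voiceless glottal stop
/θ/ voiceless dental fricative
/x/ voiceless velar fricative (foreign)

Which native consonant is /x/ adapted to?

h

/h/ is closest: same manner (fricative), place distance 2 (velar→glottal), same voicing; total 2. Next closest is /s/ at distance 3.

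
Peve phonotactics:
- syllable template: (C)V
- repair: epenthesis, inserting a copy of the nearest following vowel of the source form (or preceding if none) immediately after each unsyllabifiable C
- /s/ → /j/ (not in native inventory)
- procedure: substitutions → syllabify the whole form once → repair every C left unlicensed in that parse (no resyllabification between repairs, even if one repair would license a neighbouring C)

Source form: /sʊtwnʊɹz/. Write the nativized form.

Substitution: /s/ → /j/, giving /jʊtwnʊɹz/.
Under (C)V, the unsyllabifiable consonants are /t/, /w/, /ɹ/, /z/ (no codas are permitted; onsets are limited to one consonant).
Inserting the epenthetic vowel yields /t/ → /tʊ/, /w/ → /wʊ/, /ɹ/ → /ɹʊ/, /z/ → /zʊ/.

jʊtʊwʊnʊɹʊzʊ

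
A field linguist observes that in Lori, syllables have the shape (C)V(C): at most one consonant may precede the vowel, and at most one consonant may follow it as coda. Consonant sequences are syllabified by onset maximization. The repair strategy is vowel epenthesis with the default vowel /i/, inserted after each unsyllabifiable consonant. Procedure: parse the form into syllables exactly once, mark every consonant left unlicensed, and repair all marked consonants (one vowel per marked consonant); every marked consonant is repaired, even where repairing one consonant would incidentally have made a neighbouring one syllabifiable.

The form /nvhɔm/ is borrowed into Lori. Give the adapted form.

nivihɔm

Syllabifying with onset maximization leaves /n/, /v/ stranded (at most one coda consonant is licensed; onsets are limited to one consonant).
Epenthesis after each stranded consonant: /n/ → /ni/, /v/ → /vi/.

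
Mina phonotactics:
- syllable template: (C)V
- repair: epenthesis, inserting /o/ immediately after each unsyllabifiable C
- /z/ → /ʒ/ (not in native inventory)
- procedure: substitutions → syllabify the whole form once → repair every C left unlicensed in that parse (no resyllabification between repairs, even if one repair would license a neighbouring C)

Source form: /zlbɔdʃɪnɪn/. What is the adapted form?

Substitution: /z/ → /ʒ/, giving /ʒlbɔdʃɪnɪn/.
The consonants /ʒ/, /l/, /d/, /n/ cannot be parsed into a legal (C)V syllable (no codas are permitted; onsets are limited to one consonant).
Inserting the epenthetic vowel yields /ʒ/ → /ʒo/, /l/ → /lo/, /d/ → /do/, /n/ → /no/.

ʒolobɔdoʃɪnɪno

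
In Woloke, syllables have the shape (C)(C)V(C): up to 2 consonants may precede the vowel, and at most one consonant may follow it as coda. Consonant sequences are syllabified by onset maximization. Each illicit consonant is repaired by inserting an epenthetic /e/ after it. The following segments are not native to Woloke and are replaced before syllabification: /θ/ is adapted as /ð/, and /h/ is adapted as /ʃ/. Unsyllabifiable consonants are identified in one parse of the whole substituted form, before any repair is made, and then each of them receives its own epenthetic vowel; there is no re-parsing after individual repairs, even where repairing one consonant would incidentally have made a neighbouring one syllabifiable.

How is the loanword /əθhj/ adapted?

Substitution: /θ/ → /ð/, /h/ → /ʃ/, giving /əðʃj/.
Under (C)(C)V(C), the unsyllabifiable consonants are /ʃ/, /j/ (at most one coda consonant is licensed; onsets may contain at most 2 consonants).
Each unlicensed consonant becomes the onset of a new syllable: /ʃ/ → /ʃe/, /j/ → /je/.

əðʃeje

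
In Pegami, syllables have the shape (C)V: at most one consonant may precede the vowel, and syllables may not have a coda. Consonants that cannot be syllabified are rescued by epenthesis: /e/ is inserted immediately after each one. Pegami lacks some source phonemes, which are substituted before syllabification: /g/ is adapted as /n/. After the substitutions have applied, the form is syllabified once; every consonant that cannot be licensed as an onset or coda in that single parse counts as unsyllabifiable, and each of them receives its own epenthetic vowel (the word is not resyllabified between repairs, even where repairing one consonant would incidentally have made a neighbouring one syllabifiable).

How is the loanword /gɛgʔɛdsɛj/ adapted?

Substitution: /g/ → /n/, giving /nɛnʔɛdsɛj/.
The consonants /n/, /d/, /j/ cannot be parsed into a legal (C)V syllable (no codas are permitted; onsets are limited to one consonant).
Each unlicensed consonant becomes the onset of a new syllable: /n/ → /ne/, /d/ → /de/, /j/ → /je/.

nɛneʔɛdesɛje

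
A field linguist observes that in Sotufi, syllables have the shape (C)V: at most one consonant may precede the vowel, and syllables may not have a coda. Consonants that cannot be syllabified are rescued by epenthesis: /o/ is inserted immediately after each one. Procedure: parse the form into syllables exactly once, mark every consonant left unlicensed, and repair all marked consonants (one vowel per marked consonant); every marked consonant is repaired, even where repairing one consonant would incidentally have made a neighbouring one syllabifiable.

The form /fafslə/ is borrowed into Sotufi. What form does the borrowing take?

fafosolə

Syllabifying with onset maximization leaves /f/, /s/ stranded (no codas are permitted; onsets are limited to one consonant).
Epenthesis after each stranded consonant: /f/ → /fo/, /s/ → /so/.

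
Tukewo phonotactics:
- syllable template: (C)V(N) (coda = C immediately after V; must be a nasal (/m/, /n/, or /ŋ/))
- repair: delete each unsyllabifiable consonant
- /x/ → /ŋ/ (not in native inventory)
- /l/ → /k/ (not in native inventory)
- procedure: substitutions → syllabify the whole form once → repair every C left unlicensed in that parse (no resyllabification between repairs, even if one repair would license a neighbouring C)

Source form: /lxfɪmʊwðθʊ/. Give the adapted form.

Substitution: /l/ → /k/, /x/ → /ŋ/, giving /kŋfɪmʊwðθʊ/.
Syllabifying with onset maximization leaves /k/, /ŋ/, /w/, /ð/ stranded (only a nasal (/m/, /n/, or /ŋ/) is licensed in coda position; onsets are limited to one consonant).
Deleting the stranded consonants removes /k/, /ŋ/, /w/, /ð/.

fɪmʊθʊ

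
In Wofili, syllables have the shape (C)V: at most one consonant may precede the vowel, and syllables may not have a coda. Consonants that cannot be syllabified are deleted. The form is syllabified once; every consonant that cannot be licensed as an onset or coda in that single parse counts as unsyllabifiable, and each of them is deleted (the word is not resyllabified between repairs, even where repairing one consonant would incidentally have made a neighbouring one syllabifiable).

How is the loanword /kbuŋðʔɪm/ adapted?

The consonants /k/, /ŋ/, /ð/, /m/ cannot be parsed into a legal (C)V syllable (no codas are permitted; onsets are limited to one consonant).
Each unlicensed consonant is deleted: /k/, /ŋ/, /ð/, /m/.

buʔɪ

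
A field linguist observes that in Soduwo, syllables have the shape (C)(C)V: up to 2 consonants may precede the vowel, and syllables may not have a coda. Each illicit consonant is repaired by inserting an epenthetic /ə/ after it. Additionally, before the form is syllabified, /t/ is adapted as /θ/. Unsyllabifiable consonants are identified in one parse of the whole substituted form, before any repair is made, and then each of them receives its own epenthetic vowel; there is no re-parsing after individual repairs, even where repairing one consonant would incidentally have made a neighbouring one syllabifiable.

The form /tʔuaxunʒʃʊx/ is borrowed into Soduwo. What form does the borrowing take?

θʔuaxunəʒʃʊxə

Substitution: /t/ → /θ/, giving /θʔuaxunʒʃʊx/.
Syllabifying with onset maximization leaves /n/, /x/ stranded (no codas are permitted; onsets may contain at most 2 consonants).
Each unlicensed consonant becomes the onset of a new syllable: /n/ → /nə/, /x/ → /xə/.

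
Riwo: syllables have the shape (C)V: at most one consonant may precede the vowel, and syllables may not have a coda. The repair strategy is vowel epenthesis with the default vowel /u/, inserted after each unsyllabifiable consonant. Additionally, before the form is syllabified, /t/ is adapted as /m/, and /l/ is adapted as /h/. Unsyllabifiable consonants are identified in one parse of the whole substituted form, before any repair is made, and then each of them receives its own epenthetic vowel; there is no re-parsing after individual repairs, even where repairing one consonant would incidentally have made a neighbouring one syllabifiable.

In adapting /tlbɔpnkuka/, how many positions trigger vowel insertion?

After substitution the input is /mhbɔpnkuka/.
The unsyllabifiable consonants are /m/, /h/, /p/, /n/; each receives one epenthetic vowel.

4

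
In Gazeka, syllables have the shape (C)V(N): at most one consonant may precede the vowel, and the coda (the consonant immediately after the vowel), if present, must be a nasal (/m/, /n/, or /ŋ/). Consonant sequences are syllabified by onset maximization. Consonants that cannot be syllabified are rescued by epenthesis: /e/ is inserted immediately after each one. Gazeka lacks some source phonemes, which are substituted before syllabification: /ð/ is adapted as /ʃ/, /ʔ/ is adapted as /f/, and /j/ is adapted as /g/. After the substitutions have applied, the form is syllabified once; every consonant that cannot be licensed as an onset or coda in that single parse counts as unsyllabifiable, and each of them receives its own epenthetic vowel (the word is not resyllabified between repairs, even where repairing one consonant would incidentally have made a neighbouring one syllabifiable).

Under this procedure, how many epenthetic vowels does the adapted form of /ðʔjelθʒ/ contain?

After substitution the input is /ʃfgelθʒ/.
The unsyllabifiable consonants are /ʃ/, /f/, /l/, /θ/, /ʒ/; each receives one epenthetic vowel.

5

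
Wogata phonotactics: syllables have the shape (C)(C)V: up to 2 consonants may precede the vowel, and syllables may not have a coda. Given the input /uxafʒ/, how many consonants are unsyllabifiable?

Under (C)(C)V, the unsyllabifiable consonants are /f/, /ʒ/ (no codas are permitted; onsets may contain at most 2 consonants).

2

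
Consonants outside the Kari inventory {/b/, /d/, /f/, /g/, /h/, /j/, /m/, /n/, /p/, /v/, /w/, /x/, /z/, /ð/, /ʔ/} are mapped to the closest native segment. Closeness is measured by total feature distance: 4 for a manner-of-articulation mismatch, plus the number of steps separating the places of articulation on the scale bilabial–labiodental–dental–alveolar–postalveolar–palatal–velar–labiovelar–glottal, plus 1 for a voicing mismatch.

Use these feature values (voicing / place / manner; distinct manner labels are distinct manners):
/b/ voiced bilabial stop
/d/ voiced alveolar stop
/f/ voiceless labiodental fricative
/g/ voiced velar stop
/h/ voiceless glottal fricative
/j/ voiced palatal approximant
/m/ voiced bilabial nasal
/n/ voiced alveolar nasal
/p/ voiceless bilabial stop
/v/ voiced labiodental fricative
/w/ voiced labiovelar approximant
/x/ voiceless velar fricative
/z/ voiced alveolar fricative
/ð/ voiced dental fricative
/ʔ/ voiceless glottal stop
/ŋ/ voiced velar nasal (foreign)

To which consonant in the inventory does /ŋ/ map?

/n/ is closest: same manner (nasal), place distance 3 (velar→alveolar), same voicing; total 3. Next closest is /g/ at distance 4.

n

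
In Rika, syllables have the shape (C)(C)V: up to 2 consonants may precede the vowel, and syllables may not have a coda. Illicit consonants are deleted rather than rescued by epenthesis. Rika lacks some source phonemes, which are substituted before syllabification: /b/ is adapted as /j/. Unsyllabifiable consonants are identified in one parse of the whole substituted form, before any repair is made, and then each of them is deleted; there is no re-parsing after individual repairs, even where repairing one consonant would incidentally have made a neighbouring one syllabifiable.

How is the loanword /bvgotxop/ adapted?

vgotxo

Substitution: /b/ → /j/, giving /jvgotxop/.
The consonants /j/, /p/ cannot be parsed into a legal (C)(C)V syllable (no codas are permitted; onsets may contain at most 2 consonants).
Each unlicensed consonant is deleted: /j/, /p/.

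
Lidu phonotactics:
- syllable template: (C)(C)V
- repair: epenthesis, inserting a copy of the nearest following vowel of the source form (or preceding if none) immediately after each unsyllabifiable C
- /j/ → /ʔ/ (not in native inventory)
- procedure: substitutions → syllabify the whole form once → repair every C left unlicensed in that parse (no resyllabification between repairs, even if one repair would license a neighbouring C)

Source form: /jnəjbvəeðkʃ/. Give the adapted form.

Substitution: /j/ → /ʔ/, giving /ʔnəʔbvəeðkʃ/.
Syllabifying with onset maximization leaves /ʔ/, /ð/, /k/, /ʃ/ stranded (no codas are permitted; onsets may contain at most 2 consonants).
Epenthesis after each stranded consonant: /ʔ/ → /ʔə/, /ð/ → /ðe/, /k/ → /ke/, /ʃ/ → /ʃe/.

ʔnəʔəbvəeðekeʃe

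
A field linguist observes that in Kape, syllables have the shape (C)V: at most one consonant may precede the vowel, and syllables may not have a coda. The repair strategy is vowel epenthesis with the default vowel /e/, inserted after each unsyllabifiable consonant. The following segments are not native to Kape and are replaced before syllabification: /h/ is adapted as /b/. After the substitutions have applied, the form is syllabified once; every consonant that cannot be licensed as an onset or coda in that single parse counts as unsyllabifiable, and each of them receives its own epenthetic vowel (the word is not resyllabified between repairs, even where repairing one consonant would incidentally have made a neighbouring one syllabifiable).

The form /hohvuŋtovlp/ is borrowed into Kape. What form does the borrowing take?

Substitution: /h/ → /b/, giving /bobvuŋtovlp/.
Syllabifying with onset maximization leaves /b/, /ŋ/, /v/, /l/, /p/ stranded (no codas are permitted; onsets are limited to one consonant).
Epenthesis after each stranded consonant: /b/ → /be/, /ŋ/ → /ŋe/, /v/ → /ve/, /l/ → /le/, /p/ → /pe/.

bobevuŋetovelepe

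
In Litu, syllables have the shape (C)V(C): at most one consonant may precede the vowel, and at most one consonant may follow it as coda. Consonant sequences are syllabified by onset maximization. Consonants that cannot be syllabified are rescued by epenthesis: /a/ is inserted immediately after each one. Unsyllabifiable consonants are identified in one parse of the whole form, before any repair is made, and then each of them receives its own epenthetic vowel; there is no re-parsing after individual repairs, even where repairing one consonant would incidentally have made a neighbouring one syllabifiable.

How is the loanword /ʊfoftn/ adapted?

ʊfoftana

Syllabifying with onset maximization leaves /t/, /n/ stranded (at most one coda consonant is licensed; onsets are limited to one consonant).
Epenthesis after each stranded consonant: /t/ → /ta/, /n/ → /na/.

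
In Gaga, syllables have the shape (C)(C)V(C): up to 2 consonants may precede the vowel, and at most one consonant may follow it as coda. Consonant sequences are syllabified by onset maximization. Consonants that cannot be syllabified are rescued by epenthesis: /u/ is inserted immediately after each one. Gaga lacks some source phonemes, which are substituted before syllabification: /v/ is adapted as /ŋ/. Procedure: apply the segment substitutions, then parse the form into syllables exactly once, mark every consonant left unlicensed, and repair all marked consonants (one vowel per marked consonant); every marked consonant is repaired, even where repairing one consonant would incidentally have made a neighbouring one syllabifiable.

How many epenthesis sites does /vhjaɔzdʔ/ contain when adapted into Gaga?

3

After substitution the input is /ŋhjaɔzdʔ/.
The unsyllabifiable consonants are /ŋ/, /d/, /ʔ/; each receives one epenthetic vowel.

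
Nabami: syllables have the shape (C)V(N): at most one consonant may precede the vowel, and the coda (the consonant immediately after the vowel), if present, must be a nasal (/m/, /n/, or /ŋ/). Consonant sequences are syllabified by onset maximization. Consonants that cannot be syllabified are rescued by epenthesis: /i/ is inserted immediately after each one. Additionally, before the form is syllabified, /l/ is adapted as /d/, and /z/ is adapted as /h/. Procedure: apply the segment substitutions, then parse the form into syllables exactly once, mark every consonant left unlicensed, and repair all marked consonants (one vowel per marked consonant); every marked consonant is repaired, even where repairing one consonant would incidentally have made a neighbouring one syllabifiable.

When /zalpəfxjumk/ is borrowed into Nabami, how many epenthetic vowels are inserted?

4

After substitution the input is /hadpəfxjumk/.
The unsyllabifiable consonants are /d/, /f/, /x/, /k/; each receives one epenthetic vowel.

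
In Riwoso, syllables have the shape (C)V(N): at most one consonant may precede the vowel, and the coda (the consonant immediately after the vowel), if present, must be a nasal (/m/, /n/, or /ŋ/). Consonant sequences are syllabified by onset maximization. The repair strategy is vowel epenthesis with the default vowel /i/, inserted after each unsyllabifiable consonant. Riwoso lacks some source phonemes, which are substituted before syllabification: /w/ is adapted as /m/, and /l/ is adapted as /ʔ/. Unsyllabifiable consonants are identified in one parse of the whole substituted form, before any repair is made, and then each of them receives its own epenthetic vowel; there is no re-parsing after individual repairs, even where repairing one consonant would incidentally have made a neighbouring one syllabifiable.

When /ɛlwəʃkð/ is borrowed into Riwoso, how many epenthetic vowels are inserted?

After substitution the input is /ɛʔməʃkð/.
The unsyllabifiable consonants are /ʔ/, /ʃ/, /k/, /ð/; each receives one epenthetic vowel.

4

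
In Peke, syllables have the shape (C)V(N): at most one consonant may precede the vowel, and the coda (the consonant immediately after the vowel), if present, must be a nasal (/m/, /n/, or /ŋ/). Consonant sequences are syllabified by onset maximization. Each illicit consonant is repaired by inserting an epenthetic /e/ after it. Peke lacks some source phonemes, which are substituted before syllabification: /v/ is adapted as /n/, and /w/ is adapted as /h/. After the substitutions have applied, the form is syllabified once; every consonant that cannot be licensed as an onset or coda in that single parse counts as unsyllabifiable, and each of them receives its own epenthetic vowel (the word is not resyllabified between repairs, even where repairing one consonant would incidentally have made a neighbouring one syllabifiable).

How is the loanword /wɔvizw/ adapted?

hɔnizehe

Substitution: /w/ → /h/, /v/ → /n/, giving /hɔnizh/.
The consonants /z/, /h/ cannot be parsed into a legal (C)V(N) syllable (only a nasal (/m/, /n/, or /ŋ/) is licensed in coda position; onsets are limited to one consonant).
Epenthesis after each stranded consonant: /z/ → /ze/, /h/ → /he/.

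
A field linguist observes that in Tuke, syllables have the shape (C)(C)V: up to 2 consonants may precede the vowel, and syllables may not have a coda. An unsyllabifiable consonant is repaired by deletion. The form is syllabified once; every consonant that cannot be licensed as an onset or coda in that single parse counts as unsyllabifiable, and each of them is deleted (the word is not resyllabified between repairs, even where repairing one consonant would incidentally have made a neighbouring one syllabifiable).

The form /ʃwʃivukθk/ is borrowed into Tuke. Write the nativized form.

Under (C)(C)V, the unsyllabifiable consonants are /ʃ/, /k/, /θ/, /k/ (no codas are permitted; onsets may contain at most 2 consonants).
Deleting the stranded consonants removes /ʃ/, /k/, /θ/, /k/.

wʃivu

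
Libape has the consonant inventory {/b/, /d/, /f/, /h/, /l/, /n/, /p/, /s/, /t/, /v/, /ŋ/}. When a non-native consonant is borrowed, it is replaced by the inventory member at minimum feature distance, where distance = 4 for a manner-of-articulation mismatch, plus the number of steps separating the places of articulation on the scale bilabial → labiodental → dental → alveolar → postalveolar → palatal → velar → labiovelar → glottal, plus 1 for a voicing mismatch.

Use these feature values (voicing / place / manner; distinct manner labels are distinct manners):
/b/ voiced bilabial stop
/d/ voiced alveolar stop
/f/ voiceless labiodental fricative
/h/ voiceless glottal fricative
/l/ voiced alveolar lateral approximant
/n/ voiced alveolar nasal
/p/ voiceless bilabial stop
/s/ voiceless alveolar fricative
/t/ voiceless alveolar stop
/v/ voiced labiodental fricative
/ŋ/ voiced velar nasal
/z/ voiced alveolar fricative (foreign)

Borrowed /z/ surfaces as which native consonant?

/s/ is closest: same manner (fricative), place distance 0 (alveolar→alveolar), voicing differs (+1); total 1. Next closest is /v/ at distance 2.

s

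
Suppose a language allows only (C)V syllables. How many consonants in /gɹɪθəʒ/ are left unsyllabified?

The consonants /g/, /ʒ/ cannot be parsed into a legal (C)V syllable (no codas are permitted; onsets are limited to one consonant).

2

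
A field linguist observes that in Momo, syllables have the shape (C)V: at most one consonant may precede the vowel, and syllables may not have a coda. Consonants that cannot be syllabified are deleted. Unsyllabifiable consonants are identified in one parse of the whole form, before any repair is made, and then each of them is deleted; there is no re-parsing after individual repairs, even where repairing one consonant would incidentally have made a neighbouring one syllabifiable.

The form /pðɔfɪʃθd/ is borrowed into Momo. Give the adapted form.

ðɔfɪ

Under (C)V, the unsyllabifiable consonants are /p/, /ʃ/, /θ/, /d/ (no codas are permitted; onsets are limited to one consonant).
Each unlicensed consonant is deleted: /p/, /ʃ/, /θ/, /d/.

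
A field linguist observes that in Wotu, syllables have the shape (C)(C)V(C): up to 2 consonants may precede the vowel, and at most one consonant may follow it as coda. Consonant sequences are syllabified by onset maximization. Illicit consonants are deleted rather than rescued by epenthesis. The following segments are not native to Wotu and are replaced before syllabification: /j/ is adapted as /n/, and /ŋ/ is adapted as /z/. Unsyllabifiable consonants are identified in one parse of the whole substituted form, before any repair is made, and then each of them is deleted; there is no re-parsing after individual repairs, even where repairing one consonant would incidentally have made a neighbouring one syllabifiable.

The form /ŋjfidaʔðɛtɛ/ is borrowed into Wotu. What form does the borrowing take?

Substitution: /ŋ/ → /z/, /j/ → /n/, giving /znfidaʔðɛtɛ/.
Under (C)(C)V(C), the unsyllabifiable consonants are /z/ (at most one coda consonant is licensed; onsets may contain at most 2 consonants).
Deleting the stranded consonants removes /z/.

nfidaʔðɛtɛ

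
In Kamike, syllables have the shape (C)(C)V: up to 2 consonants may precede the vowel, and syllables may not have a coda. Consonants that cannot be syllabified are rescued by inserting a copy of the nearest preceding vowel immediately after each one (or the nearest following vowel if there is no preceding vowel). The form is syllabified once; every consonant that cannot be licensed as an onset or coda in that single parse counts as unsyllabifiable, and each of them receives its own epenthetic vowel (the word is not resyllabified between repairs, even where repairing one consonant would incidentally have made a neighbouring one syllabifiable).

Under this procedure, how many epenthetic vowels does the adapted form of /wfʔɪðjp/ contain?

4

The unsyllabifiable consonants are /w/, /ð/, /j/, /p/; each receives one epenthetic vowel.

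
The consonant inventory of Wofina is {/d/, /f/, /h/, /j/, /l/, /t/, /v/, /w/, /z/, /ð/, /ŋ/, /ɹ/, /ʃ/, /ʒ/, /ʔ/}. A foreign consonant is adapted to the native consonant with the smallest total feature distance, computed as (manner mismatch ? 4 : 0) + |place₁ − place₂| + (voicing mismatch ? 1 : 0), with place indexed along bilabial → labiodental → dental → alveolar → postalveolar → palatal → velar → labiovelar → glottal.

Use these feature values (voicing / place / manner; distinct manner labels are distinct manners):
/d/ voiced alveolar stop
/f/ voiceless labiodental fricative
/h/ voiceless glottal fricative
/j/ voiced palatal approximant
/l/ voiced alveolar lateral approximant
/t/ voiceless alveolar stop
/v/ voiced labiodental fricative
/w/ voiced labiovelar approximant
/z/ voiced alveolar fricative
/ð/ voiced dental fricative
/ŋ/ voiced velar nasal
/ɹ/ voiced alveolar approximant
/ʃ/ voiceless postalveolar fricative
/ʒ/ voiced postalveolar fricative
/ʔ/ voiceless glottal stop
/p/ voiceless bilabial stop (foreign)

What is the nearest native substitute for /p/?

/t/ is closest: same manner (stop), place distance 3 (bilabial→alveolar), same voicing; total 3. Next closest is /d/ at distance 4.

t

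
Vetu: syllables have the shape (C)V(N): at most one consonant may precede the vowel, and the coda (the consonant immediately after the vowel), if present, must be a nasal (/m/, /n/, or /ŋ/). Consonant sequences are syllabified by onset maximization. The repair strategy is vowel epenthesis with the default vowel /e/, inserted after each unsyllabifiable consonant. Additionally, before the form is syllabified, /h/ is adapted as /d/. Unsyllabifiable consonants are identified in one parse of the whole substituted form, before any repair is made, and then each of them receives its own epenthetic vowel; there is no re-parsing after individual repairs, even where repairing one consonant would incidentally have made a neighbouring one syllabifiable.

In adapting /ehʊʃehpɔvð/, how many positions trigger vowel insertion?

3

After substitution the input is /edʊʃedpɔvð/.
The unsyllabifiable consonants are /d/, /v/, /ð/; each receives one epenthetic vowel.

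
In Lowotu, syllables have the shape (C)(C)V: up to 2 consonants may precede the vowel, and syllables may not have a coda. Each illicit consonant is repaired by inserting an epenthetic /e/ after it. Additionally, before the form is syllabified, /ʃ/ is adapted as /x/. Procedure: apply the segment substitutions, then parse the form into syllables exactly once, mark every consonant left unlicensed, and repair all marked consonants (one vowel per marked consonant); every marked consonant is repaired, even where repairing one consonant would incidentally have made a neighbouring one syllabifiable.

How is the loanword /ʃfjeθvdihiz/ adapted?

Substitution: /ʃ/ → /x/, giving /xfjeθvdihiz/.
The consonants /x/, /θ/, /z/ cannot be parsed into a legal (C)(C)V syllable (no codas are permitted; onsets may contain at most 2 consonants).
Epenthesis after each stranded consonant: /x/ → /xe/, /θ/ → /θe/, /z/ → /ze/.

xefjeθevdihize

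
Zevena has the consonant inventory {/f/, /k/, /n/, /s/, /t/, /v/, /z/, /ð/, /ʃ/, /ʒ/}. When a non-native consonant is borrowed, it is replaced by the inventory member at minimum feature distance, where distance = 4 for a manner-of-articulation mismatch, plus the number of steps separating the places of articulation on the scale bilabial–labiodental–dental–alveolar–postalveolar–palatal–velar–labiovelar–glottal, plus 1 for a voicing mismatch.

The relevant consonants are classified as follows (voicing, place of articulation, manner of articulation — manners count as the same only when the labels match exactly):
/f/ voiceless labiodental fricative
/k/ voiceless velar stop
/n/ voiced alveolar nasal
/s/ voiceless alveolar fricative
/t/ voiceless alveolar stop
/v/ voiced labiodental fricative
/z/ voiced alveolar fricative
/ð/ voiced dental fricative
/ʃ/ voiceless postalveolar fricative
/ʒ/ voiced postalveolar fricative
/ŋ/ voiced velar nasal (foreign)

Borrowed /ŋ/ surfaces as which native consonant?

n

/n/ is closest: same manner (nasal), place distance 3 (velar→alveolar), same voicing; total 3. Next closest is /k/ at distance 5.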